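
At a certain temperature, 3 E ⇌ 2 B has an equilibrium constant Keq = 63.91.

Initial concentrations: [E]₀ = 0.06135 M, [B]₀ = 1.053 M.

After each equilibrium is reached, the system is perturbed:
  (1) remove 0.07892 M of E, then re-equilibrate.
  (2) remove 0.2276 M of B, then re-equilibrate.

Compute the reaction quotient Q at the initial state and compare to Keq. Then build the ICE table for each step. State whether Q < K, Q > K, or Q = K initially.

Q₀ = 4802 vs Keq = 63.91 ⇒ Q>K, reverse
Step 1:
                  E         B
  init      0.06135     1.053
  Δ          0.1777   -0.1185
  eq         0.2391    0.9345
  solve Keq expr → x = -0.05924; check Q = 63.91
Then remove 0.07892 M of E.
Step 2:
                  E         B
  init       0.1602    0.9345
  Δ          0.0708   -0.0472
  eq          0.231    0.8873
  solve Keq expr → x = -0.0236; check Q = 63.91
Then remove 0.2276 M of B.
Step 3:
                  E         B
  init        0.231    0.6597
  Δ        -0.03675    0.0245
  eq         0.1942    0.6842
  solve Keq expr → x = 0.01225; check Q = 63.91

Q₀ = 4802; Q > K (proceeds reverse)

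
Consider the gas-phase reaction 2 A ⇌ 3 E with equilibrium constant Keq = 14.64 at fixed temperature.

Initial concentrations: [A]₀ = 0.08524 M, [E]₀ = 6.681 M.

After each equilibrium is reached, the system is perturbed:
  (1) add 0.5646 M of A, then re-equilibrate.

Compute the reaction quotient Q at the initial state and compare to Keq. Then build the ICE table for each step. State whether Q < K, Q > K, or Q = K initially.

Q₀ = 4.1043e+04 vs Keq = 14.64 ⇒ Q>K, reverse
Step 1:
                   A          E
  Initial    0.08524      6.681
  Change       1.888     -2.832
  Equil        1.973      3.849
  solve Keq expr → x = -0.9441; check Q = 14.64
Then add 0.5646 M of A.
Step 2:
                   A          E
  Initial      2.538      3.849
  Change     -0.2587     0.3881
  Equil        2.279      4.237
  solve Keq expr → x = 0.1294; check Q = 14.64

Q₀ = 4.1043e+04; Q > K (proceeds reverse)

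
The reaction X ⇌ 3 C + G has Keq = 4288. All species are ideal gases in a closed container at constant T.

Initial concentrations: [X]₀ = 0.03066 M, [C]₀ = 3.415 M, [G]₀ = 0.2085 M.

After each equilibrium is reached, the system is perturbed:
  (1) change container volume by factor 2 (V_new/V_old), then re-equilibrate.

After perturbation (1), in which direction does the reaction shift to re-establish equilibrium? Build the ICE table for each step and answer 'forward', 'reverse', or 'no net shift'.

Q₀ = 270.8 vs Keq = 4288 ⇒ Q<K, forward
Step 1:
                   X          C          G
  Initial    0.03066      3.415     0.2085
  Change    -0.02829    0.08488    0.02829
  Equil     0.002367        3.5     0.2368
  solve Keq expr → x = 0.02829; check Q = 4288
Then change container volume by factor 2 (V_new/V_old).
Step 2:
                   X          C          G
  Initial   0.001184       1.75     0.1184
  Change   -0.001034   0.003101   0.001034
  Equil   1.5005e-04      1.753     0.1194
  solve Keq expr → x = 0.001034; check Q = 4288

Direction: forward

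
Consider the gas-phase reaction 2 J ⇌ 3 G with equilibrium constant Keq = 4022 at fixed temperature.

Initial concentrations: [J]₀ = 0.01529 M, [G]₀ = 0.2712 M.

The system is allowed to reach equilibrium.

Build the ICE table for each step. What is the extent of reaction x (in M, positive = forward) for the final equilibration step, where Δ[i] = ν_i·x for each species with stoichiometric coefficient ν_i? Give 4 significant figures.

x = 0.006411 M

Q₀ = 85.32 vs Keq = 4022 ⇒ Q<K, forward
Step 1:
                   J          G
  init       0.01529     0.2712
  Δ         -0.01282    0.01923
  eq        0.002468     0.2904
  solve Keq expr → x = 0.006411; check Q = 4022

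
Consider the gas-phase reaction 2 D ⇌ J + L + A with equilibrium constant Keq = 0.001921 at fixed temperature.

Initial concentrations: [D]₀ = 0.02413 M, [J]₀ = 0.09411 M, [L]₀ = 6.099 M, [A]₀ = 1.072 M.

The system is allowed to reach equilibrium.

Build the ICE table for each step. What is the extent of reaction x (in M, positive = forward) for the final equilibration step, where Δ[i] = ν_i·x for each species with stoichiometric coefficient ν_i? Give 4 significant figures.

x = -0.0941 M

Q₀ = 1057 vs Keq = 0.001921 ⇒ Q>K, reverse
Step 1:
                    D           J           L           A
  init        0.02413     0.09411       6.099       1.072
  Δ            0.1882     -0.0941     -0.0941     -0.0941
  eq           0.2123  1.4747e-05       6.005      0.9779
  solve Keq expr → x = -0.0941; check Q = 0.001921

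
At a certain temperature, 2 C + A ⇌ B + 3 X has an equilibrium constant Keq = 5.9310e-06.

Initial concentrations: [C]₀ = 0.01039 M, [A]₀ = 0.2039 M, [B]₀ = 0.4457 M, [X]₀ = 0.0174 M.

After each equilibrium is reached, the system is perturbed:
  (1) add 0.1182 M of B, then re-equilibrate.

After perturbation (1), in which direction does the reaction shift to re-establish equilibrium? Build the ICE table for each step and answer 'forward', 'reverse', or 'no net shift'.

Direction: reverse

Q₀ = 0.1067 vs Keq = 5.9310e-06 ⇒ Q>K, reverse
Step 1:
                  C         A         B         X
  I         0.01039    0.2039    0.4457    0.0174
  C         0.01088  0.005439 -0.005439  -0.01632
  E         0.02127    0.2093    0.4403  0.001084
  solve Keq expr → x = -0.005439; check Q = 5.9310e-06
Then add 0.1182 M of B.
Step 2:
                  C         A         B         X
  I         0.02127    0.2093    0.5585  0.001084
  C       5.3932e-05 2.6966e-05 -2.6966e-05 -8.0899e-05
  E         0.02132    0.2094    0.5584  0.001004
  solve Keq expr → x = -2.6966e-05; check Q = 5.9310e-06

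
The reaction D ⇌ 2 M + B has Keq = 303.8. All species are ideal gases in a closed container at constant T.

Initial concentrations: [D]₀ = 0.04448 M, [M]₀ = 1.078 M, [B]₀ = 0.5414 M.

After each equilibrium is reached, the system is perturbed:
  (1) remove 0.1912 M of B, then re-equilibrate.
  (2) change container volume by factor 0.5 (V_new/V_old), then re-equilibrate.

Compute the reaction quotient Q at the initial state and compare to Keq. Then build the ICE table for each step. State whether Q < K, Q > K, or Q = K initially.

Q₀ = 14.14; Q < K (proceeds forward)

Q₀ = 14.14 vs Keq = 303.8 ⇒ Q<K, forward
Step 1:
                    D           M           B
  init        0.04448       1.078      0.5414
  Δ          -0.04189     0.08378     0.04189
  eq         0.002591       1.162      0.5833
  solve Keq expr → x = 0.04189; check Q = 303.8
Then remove 0.1912 M of B.
Step 2:
                    D           M           B
  init       0.002591       1.162      0.3921
  Δ       -8.4067e-04    0.001681  8.4067e-04
  eq         0.001751       1.163      0.3929
  solve Keq expr → x = 8.4067e-04; check Q = 303.8
Then change container volume by factor 0.5 (V_new/V_old).
Step 3:
                    D           M           B
  init       0.003502       2.327      0.7859
  Δ           0.01009    -0.02017    -0.01009
  eq          0.01359       2.307      0.7758
  solve Keq expr → x = -0.01009; check Q = 303.8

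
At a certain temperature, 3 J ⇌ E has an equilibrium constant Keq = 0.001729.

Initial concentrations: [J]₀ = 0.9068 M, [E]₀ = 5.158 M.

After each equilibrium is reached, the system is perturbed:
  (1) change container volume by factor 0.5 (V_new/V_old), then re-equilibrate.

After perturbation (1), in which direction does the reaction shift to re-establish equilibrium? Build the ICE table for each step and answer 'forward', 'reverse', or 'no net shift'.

Q₀ = 6.917 vs Keq = 0.001729 ⇒ Q>K, reverse
Step 1:
                    J           E
  init         0.9068       5.158
  Δ             9.547      -3.182
  eq            10.45       1.976
  solve Keq expr → x = -3.182; check Q = 0.001729
Then change container volume by factor 0.5 (V_new/V_old).
Step 2:
                    J           E
  init          20.91       3.951
  Δ            -5.852       1.951
  eq            15.06       5.902
  solve Keq expr → x = 1.951; check Q = 0.001729

Direction: forward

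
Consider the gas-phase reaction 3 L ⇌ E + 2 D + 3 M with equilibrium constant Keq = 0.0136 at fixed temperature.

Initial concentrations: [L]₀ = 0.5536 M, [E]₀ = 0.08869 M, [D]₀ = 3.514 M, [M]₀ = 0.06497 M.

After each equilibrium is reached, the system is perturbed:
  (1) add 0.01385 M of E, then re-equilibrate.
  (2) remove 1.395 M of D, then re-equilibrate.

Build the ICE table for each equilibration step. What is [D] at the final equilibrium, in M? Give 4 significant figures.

Q₀ = 0.00177 vs Keq = 0.0136 ⇒ Q<K, forward
Step 1:
                    L           E           D           M
  Initial      0.5536     0.08869       3.514     0.06497
  Change     -0.04589      0.0153     0.03059     0.04589
  Equil        0.5077       0.104       3.545      0.1109
  solve Keq expr → x = 0.0153; check Q = 0.0136
Then add 0.01385 M of E.
Step 2:
                    L           E           D           M
  Initial      0.5077      0.1178       3.545      0.1109
  Change     0.003417   -0.001139   -0.002278   -0.003417
  Equil        0.5111      0.1167       3.542      0.1074
  solve Keq expr → x = -0.001139; check Q = 0.0136
Then remove 1.395 M of D.
Step 3:
                    L           E           D           M
  Initial      0.5111      0.1167       2.147      0.1074
  Change     -0.02937    0.009789     0.01958     0.02937
  Equil        0.4818      0.1265       2.167      0.1368
  solve Keq expr → x = 0.009789; check Q = 0.0136

[D]_eq = 2.167 M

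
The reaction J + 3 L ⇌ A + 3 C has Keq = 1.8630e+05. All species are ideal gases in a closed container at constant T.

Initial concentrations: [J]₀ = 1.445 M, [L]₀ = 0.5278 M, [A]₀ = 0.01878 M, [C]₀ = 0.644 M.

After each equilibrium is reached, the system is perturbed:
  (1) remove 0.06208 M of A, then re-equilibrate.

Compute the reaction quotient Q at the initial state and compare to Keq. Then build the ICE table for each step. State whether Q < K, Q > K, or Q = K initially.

Q₀ = 0.02361 vs Keq = 1.8630e+05 ⇒ Q<K, forward
Step 1:
                   J          L          A          C
  Initial      1.445     0.5278    0.01878      0.644
  Change     -0.1723     -0.517     0.1723      0.517
  Equil        1.273     0.0108     0.1911      1.161
  solve Keq expr → x = 0.1723; check Q = 1.8630e+05
Then remove 0.06208 M of A.
Step 2:
                   J          L          A          C
  Initial      1.273     0.0108      0.129      1.161
  Change  -4.3455e-04  -0.001304 4.3455e-04   0.001304
  Equil        1.272   0.009501     0.1295      1.162
  solve Keq expr → x = 4.3455e-04; check Q = 1.8630e+05

Q₀ = 0.02361; Q < K (proceeds forward)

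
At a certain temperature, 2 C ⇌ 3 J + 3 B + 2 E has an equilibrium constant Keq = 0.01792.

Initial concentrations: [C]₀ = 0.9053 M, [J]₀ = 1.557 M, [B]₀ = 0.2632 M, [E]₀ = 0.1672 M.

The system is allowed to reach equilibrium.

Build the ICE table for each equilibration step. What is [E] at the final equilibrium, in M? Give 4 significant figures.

[E]_eq = 0.236 M

Q₀ = 0.002348 vs Keq = 0.01792 ⇒ Q<K, forward
Step 1:
                   C          J          B          E
  Initial     0.9053      1.557     0.2632     0.1672
  Change    -0.06881     0.1032     0.1032    0.06881
  Equil       0.8365       1.66     0.3664      0.236
  solve Keq expr → x = 0.0344; check Q = 0.01792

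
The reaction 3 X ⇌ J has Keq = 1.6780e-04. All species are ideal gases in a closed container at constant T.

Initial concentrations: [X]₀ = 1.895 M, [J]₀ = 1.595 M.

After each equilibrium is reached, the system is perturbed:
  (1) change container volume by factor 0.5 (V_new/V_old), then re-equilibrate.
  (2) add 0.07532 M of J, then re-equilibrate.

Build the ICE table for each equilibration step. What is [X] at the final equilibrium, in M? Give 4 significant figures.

[X]_eq = 12.58 M

Q₀ = 0.2344 vs Keq = 1.6780e-04 ⇒ Q>K, reverse
Step 1:
                   X          J
  Initial      1.895      1.595
  Change       4.644     -1.548
  Equil        6.539    0.04692
  solve Keq expr → x = -1.548; check Q = 1.6780e-04
Then change container volume by factor 0.5 (V_new/V_old).
Step 2:
                   X          J
  Initial      13.08    0.09384
  Change     -0.6783     0.2261
  Equil         12.4     0.3199
  solve Keq expr → x = 0.2261; check Q = 1.6780e-04
Then add 0.07532 M of J.
Step 3:
                   X          J
  Initial       12.4     0.3953
  Change      0.1829   -0.06096
  Equil        12.58     0.3343
  solve Keq expr → x = -0.06096; check Q = 1.6780e-04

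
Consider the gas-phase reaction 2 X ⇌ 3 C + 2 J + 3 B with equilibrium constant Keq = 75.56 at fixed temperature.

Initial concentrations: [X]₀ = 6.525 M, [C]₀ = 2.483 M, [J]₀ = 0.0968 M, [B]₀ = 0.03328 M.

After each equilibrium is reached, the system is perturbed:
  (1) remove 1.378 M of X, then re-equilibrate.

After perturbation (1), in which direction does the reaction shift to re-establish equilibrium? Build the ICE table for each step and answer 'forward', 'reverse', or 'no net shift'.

Direction: reverse

Q₀ = 1.2419e-07 vs Keq = 75.56 ⇒ Q<K, forward
Step 1:
                    X           C           J           B
  I             6.525       2.483      0.0968     0.03328
  C            -1.389       2.083       1.389       2.083
  E             5.136       4.566       1.486       2.117
  solve Keq expr → x = 0.6945; check Q = 75.56
Then remove 1.378 M of X.
Step 2:
                    X           C           J           B
  I             3.758       4.566       1.486       2.117
  C            0.1212     -0.1817     -0.1212     -0.1817
  E             3.879       4.385       1.365       1.935
  solve Keq expr → x = -0.06058; check Q = 75.56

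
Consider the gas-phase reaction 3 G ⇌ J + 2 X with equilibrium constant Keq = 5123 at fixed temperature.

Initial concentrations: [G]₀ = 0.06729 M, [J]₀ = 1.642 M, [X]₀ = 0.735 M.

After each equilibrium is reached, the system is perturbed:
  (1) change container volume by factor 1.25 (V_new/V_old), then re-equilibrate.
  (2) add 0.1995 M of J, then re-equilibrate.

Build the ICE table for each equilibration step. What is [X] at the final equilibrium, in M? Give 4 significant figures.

[X]_eq = 0.5926 M

Q₀ = 2911 vs Keq = 5123 ⇒ Q<K, forward
Step 1:
                  G         J         X
  Initial   0.06729     1.642     0.735
  Change   -0.01114  0.003712  0.007424
  Equil     0.05615     1.646    0.7424
  solve Keq expr → x = 0.003712; check Q = 5123
Then change container volume by factor 1.25 (V_new/V_old).
Step 2:
                  G         J         X
  Initial   0.04492     1.317    0.5939
  Change          0         0         0
  Equil     0.04492     1.317    0.5939
  solve Keq expr → x = 0; check Q = 5123
Then add 0.1995 M of J.
Step 3:
                  G         J         X
  Initial   0.04492     1.516    0.5939
  Change   0.002083 -6.9421e-04 -0.001388
  Equil     0.04701     1.515    0.5926
  solve Keq expr → x = -6.9421e-04; check Q = 5123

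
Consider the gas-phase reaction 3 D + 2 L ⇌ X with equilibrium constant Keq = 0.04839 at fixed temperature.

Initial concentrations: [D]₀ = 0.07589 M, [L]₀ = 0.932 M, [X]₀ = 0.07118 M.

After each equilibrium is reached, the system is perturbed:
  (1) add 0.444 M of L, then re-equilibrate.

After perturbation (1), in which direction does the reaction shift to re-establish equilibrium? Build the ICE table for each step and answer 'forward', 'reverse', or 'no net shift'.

Direction: forward

Q₀ = 187.5 vs Keq = 0.04839 ⇒ Q>K, reverse
Step 1:
                   D          L          X
  I          0.07589      0.932    0.07118
  C           0.2097     0.1398   -0.06989
  E           0.2855      1.072   0.001294
  solve Keq expr → x = -0.06989; check Q = 0.04839
Then add 0.444 M of L.
Step 2:
                   D          L          X
  I           0.2855      1.516   0.001294
  C        -0.003572  -0.002381   0.001191
  E            0.282      1.513   0.002485
  solve Keq expr → x = 0.001191; check Q = 0.04839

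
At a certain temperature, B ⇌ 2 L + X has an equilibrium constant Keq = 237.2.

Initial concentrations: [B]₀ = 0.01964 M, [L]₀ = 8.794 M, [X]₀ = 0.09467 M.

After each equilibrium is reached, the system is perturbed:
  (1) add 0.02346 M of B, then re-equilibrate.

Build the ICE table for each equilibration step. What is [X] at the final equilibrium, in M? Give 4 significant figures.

[X]_eq = 0.1038 M

Q₀ = 372.8 vs Keq = 237.2 ⇒ Q>K, reverse
Step 1:
                   B          L          X
  Initial    0.01964      8.794    0.09467
  Change    0.008385   -0.01677  -0.008385
  Equil      0.02802      8.777    0.08629
  solve Keq expr → x = -0.008385; check Q = 237.2
Then add 0.02346 M of B.
Step 2:
                   B          L          X
  Initial    0.05148      8.777    0.08629
  Change    -0.01751    0.03501    0.01751
  Equil      0.03398      8.812     0.1038
  solve Keq expr → x = 0.01751; check Q = 237.2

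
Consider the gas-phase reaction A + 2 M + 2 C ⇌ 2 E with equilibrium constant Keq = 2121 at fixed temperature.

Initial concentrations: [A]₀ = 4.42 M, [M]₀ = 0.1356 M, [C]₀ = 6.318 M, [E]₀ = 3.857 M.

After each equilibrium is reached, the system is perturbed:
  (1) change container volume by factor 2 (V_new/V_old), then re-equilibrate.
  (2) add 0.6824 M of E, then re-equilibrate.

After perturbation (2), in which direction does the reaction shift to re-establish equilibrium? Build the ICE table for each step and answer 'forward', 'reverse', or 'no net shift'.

Q₀ = 4.586 vs Keq = 2121 ⇒ Q<K, forward
Step 1:
                   A          M          C          E
  I             4.42     0.1356      6.318      3.857
  C         -0.06445    -0.1289    -0.1289     0.1289
  E            4.356     0.0067      6.189      3.986
  solve Keq expr → x = 0.06445; check Q = 2121
Then change container volume by factor 2 (V_new/V_old).
Step 2:
                   A          M          C          E
  I            2.178    0.00335      3.095      1.993
  C         0.003036   0.006072   0.006072  -0.006072
  E            2.181   0.009422      3.101      1.987
  solve Keq expr → x = -0.003036; check Q = 2121
Then add 0.6824 M of E.
Step 3:
                   A          M          C          E
  I            2.181   0.009422      3.101      2.669
  C         0.001602   0.003203   0.003203  -0.003203
  E            2.182    0.01263      3.104      2.666
  solve Keq expr → x = -0.001602; check Q = 2121

Direction: reverse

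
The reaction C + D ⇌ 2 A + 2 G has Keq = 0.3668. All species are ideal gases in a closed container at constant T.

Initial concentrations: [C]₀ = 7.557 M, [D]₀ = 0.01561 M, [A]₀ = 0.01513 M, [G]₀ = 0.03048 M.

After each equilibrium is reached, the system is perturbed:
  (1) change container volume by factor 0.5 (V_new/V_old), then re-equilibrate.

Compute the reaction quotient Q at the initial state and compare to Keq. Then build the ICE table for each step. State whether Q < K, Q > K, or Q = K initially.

Q₀ = 1.8028e-06 vs Keq = 0.3668 ⇒ Q<K, forward
Step 1:
                  C         D         A         G
  Initial     7.557   0.01561   0.01513   0.03048
  Change   -0.01561  -0.01561   0.03121   0.03121
  Equil       7.541 2.9553e-06   0.04634   0.06169
  solve Keq expr → x = 0.01561; check Q = 0.3668
Then change container volume by factor 0.5 (V_new/V_old).
Step 2:
                  C         D         A         G
  Initial     15.08 5.9105e-06   0.09269    0.1234
  Change  1.7700e-05 1.7700e-05 -3.5400e-05 -3.5400e-05
  Equil       15.08 2.3610e-05   0.09265    0.1234
  solve Keq expr → x = -1.7700e-05; check Q = 0.3668

Q₀ = 1.8028e-06; Q < K (proceeds forward)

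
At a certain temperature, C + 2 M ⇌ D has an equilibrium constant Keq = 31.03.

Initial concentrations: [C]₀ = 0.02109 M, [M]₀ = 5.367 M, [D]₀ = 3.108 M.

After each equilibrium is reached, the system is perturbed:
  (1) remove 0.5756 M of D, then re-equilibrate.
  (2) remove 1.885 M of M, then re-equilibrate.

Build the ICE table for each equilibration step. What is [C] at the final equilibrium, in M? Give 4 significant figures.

Q₀ = 5.116 vs Keq = 31.03 ⇒ Q<K, forward
Step 1:
                   C          M          D
  I          0.02109      5.367      3.108
  C         -0.01755   -0.03509    0.01755
  E         0.003543      5.332      3.126
  solve Keq expr → x = 0.01755; check Q = 31.03
Then remove 0.5756 M of D.
Step 2:
                   C          M          D
  I         0.003543      5.332       2.55
  C       -6.5034e-04  -0.001301 6.5034e-04
  E         0.002893      5.331      2.551
  solve Keq expr → x = 6.5034e-04; check Q = 31.03
Then remove 1.885 M of M.
Step 3:
                   C          M          D
  I         0.002893      3.446      2.551
  C         0.003988   0.007976  -0.003988
  E         0.006881      3.454      2.547
  solve Keq expr → x = -0.003988; check Q = 31.03

[C]_eq = 0.006881 M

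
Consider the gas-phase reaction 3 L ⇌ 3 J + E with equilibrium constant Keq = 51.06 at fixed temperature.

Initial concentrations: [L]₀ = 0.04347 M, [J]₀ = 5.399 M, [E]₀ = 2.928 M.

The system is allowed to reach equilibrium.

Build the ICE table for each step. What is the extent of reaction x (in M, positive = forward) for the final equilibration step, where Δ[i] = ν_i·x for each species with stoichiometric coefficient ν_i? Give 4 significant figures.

x = -0.4694 M

Q₀ = 5.6097e+06 vs Keq = 51.06 ⇒ Q>K, reverse
Step 1:
                    L           J           E
  init        0.04347       5.399       2.928
  Δ             1.408      -1.408     -0.4694
  eq            1.452       3.991       2.459
  solve Keq expr → x = -0.4694; check Q = 51.06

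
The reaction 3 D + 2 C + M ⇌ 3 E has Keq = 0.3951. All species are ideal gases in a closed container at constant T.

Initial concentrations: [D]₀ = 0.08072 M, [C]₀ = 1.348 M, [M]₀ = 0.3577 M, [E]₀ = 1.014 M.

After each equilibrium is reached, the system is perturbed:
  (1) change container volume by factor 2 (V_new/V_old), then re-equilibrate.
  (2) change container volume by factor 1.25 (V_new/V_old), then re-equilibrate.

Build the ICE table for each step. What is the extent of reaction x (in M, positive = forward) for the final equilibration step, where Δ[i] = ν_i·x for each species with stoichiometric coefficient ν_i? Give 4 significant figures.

Q₀ = 3050 vs Keq = 0.3951 ⇒ Q>K, reverse
Step 1:
                  D         C         M         E
  I         0.08072     1.348    0.3577     1.014
  C          0.5136    0.3424    0.1712   -0.5136
  E          0.5943      1.69    0.5289    0.5004
  solve Keq expr → x = -0.1712; check Q = 0.3951
Then change container volume by factor 2 (V_new/V_old).
Step 2:
                  D         C         M         E
  I          0.2971    0.8452    0.2644    0.2502
  C         0.07964    0.0531   0.02655  -0.07964
  E          0.3768    0.8983     0.291    0.1706
  solve Keq expr → x = -0.02655; check Q = 0.3951
Then change container volume by factor 1.25 (V_new/V_old).
Step 3:
                  D         C         M         E
  I          0.3014    0.7186    0.2328    0.1365
  C         0.01833   0.01222   0.00611  -0.01833
  E          0.3198    0.7308    0.2389    0.1181
  solve Keq expr → x = -0.00611; check Q = 0.3951

x = -0.00611 M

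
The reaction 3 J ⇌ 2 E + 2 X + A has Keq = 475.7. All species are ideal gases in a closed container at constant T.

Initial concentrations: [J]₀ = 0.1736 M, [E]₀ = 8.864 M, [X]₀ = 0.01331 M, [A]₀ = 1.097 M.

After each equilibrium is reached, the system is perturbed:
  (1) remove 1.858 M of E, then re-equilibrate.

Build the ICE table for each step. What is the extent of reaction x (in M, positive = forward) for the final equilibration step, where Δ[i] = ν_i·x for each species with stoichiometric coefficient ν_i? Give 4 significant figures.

Q₀ = 2.919 vs Keq = 475.7 ⇒ Q<K, forward
Step 1:
                  J         E         X         A
  I          0.1736     8.864   0.01331     1.097
  C        -0.07967   0.05312   0.05312   0.02656
  E         0.09393     8.917   0.06643     1.124
  solve Keq expr → x = 0.02656; check Q = 475.7
Then remove 1.858 M of E.
Step 2:
                  J         E         X         A
  I         0.09393     7.059   0.06643     1.124
  C       -0.008775   0.00585   0.00585  0.002925
  E         0.08515     7.065   0.07228     1.126
  solve Keq expr → x = 0.002925; check Q = 475.7

x = 0.002925 M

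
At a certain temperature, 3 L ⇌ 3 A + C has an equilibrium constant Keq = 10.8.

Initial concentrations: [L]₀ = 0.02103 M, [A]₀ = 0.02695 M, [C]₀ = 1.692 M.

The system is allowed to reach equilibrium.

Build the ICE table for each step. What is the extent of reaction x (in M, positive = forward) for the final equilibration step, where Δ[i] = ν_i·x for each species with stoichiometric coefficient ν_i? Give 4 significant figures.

x = 0.001407 M

Q₀ = 3.561 vs Keq = 10.8 ⇒ Q<K, forward
Step 1:
                   L          A          C
  I          0.02103    0.02695      1.692
  C        -0.004221   0.004221   0.001407
  E          0.01681    0.03117      1.693
  solve Keq expr → x = 0.001407; check Q = 10.8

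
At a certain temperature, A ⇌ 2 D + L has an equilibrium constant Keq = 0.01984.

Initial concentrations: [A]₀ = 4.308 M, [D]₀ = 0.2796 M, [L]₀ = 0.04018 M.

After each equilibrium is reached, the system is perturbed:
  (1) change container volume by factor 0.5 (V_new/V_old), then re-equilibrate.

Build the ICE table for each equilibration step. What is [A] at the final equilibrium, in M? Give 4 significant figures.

[A]_eq = 8.467 M

Q₀ = 7.2914e-04 vs Keq = 0.01984 ⇒ Q<K, forward
Step 1:
                    A           D           L
  I             4.308      0.2796     0.04018
  C           -0.1715       0.343      0.1715
  E             4.136      0.6226      0.2117
  solve Keq expr → x = 0.1715; check Q = 0.01984
Then change container volume by factor 0.5 (V_new/V_old).
Step 2:
                    A           D           L
  I             8.273       1.245      0.4234
  C            0.1944     -0.3888     -0.1944
  E             8.467      0.8565       0.229
  solve Keq expr → x = -0.1944; check Q = 0.01984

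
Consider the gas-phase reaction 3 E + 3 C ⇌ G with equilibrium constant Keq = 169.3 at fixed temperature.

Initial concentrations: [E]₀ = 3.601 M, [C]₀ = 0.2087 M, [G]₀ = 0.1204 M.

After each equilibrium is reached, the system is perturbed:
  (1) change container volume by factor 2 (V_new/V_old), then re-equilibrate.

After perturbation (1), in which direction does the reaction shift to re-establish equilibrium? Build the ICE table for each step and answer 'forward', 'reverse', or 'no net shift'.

Direction: reverse

Q₀ = 0.2837 vs Keq = 169.3 ⇒ Q<K, forward
Step 1:
                    E           C           G
  I             3.601      0.2087      0.1204
  C           -0.1789     -0.1789     0.05962
  E             3.422     0.02983        0.18
  solve Keq expr → x = 0.05962; check Q = 169.3
Then change container volume by factor 2 (V_new/V_old).
Step 2:
                    E           C           G
  I             1.711     0.01491     0.09001
  C           0.02984     0.02984   -0.009947
  E             1.741     0.04475     0.08007
  solve Keq expr → x = -0.009947; check Q = 169.3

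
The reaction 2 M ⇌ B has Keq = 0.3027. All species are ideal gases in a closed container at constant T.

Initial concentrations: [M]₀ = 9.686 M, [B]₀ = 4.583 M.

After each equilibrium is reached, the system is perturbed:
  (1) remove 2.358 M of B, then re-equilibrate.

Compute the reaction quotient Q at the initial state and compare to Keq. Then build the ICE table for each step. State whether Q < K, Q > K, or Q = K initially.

Q₀ = 0.04885; Q < K (proceeds forward)

Q₀ = 0.04885 vs Keq = 0.3027 ⇒ Q<K, forward
Step 1:
                  M         B
  Initial     9.686     4.583
  Change     -4.871     2.435
  Equil       4.815     7.018
  solve Keq expr → x = 2.435; check Q = 0.3027
Then remove 2.358 M of B.
Step 2:
                  M         B
  Initial     4.815      4.66
  Change    -0.7388    0.3694
  Equil       4.076      5.03
  solve Keq expr → x = 0.3694; check Q = 0.3027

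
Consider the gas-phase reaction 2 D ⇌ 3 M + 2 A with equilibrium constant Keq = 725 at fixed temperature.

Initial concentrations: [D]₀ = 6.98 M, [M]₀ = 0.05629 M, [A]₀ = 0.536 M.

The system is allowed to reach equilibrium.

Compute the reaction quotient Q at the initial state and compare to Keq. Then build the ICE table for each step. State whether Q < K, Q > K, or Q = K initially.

Q₀ = 1.0517e-06 vs Keq = 725 ⇒ Q<K, forward
Step 1:
                    D           M           A
  init           6.98     0.05629       0.536
  Δ            -4.185       6.278       4.185
  eq            2.795       6.334       4.721
  solve Keq expr → x = 2.093; check Q = 725

Q₀ = 1.0517e-06; Q < K (proceeds forward)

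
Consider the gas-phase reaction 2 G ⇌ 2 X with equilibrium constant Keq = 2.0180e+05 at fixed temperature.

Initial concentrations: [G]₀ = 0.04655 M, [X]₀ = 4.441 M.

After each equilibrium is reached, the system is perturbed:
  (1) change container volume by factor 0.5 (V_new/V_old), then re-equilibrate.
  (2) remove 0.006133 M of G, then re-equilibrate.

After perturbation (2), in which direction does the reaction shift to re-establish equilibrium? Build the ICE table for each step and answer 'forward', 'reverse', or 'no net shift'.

Q₀ = 9102 vs Keq = 2.0180e+05 ⇒ Q<K, forward
Step 1:
                   G          X
  init       0.04655      4.441
  Δ         -0.03658    0.03658
  eq        0.009967      4.478
  solve Keq expr → x = 0.01829; check Q = 2.0180e+05
Then change container volume by factor 0.5 (V_new/V_old).
Step 2:
                   G          X
  init       0.01993      8.955
  Δ                0          0
  eq         0.01993      8.955
  solve Keq expr → x = 0; check Q = 2.0180e+05
Then remove 0.006133 M of G.
Step 3:
                   G          X
  init        0.0138      8.955
  Δ         0.006119  -0.006119
  eq         0.01992      8.949
  solve Keq expr → x = -0.00306; check Q = 2.0180e+05

Direction: reverse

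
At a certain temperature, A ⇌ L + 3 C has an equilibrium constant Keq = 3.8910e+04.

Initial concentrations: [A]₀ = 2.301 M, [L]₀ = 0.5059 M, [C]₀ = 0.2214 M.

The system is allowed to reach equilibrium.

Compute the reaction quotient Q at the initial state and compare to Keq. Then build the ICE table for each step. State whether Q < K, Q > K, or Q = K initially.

Q₀ = 0.002386 vs Keq = 3.8910e+04 ⇒ Q<K, forward
Step 1:
                   A          L          C
  init         2.301     0.5059     0.2214
  Δ           -2.276      2.276      6.828
  eq         0.02504      2.782      7.049
  solve Keq expr → x = 2.276; check Q = 3.8910e+04

Q₀ = 0.002386; Q < K (proceeds forward)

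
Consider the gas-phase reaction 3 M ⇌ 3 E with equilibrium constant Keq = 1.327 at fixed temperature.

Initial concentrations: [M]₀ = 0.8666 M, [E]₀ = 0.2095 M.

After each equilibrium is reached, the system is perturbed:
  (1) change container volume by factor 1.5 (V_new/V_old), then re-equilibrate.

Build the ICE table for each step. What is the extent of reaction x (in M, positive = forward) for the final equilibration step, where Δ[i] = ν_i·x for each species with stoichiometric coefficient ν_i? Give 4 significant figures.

Q₀ = 0.01413 vs Keq = 1.327 ⇒ Q<K, forward
Step 1:
                   M          E
  I           0.8666     0.2095
  C          -0.3539     0.3539
  E           0.5127     0.5634
  solve Keq expr → x = 0.118; check Q = 1.327
Then change container volume by factor 1.5 (V_new/V_old).
Step 2:
                   M          E
  I           0.3418     0.3756
  C                0          0
  E           0.3418     0.3756
  solve Keq expr → x = 0; check Q = 1.327

x = 0 M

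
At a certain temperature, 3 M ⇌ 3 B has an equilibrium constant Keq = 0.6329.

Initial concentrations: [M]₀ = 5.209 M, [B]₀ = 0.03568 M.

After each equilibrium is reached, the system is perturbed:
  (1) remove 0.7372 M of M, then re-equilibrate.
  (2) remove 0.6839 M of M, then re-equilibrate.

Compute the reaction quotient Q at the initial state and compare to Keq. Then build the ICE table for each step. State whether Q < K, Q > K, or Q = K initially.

Q₀ = 3.2137e-07 vs Keq = 0.6329 ⇒ Q<K, forward
Step 1:
                  M         B
  Initial     5.209   0.03568
  Change     -2.387     2.387
  Equil       2.822     2.423
  solve Keq expr → x = 0.7957; check Q = 0.6329
Then remove 0.7372 M of M.
Step 2:
                  M         B
  Initial     2.085     2.423
  Change     0.3406   -0.3406
  Equil       2.425     2.082
  solve Keq expr → x = -0.1135; check Q = 0.6329
Then remove 0.6839 M of M.
Step 3:
                  M         B
  Initial     1.741     2.082
  Change     0.3159   -0.3159
  Equil       2.057     1.766
  solve Keq expr → x = -0.1053; check Q = 0.6329

Q₀ = 3.2137e-07; Q < K (proceeds forward)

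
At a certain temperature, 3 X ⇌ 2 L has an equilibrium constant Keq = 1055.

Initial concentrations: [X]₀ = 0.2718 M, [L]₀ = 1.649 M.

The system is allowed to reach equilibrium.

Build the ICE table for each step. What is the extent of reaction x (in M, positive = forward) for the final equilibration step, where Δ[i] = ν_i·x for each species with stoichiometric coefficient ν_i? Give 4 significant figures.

x = 0.04331 M

Q₀ = 135.4 vs Keq = 1055 ⇒ Q<K, forward
Step 1:
                    X           L
  I            0.2718       1.649
  C           -0.1299     0.08662
  E            0.1419       1.736
  solve Keq expr → x = 0.04331; check Q = 1055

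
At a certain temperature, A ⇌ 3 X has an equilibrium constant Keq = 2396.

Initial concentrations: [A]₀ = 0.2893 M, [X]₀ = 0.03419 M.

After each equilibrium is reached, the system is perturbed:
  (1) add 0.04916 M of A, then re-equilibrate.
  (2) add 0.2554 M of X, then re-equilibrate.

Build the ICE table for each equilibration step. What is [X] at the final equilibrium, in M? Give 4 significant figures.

[X]_eq = 1.302 M

Q₀ = 1.3815e-04 vs Keq = 2396 ⇒ Q<K, forward
Step 1:
                    A           X
  I            0.2893     0.03419
  C            -0.289       0.867
  E        3.0545e-04      0.9012
  solve Keq expr → x = 0.289; check Q = 2396
Then add 0.04916 M of A.
Step 2:
                    A           X
  I           0.04947      0.9012
  C          -0.04898       0.147
  E        4.8057e-04       1.048
  solve Keq expr → x = 0.04898; check Q = 2396
Then add 0.2554 M of X.
Step 3:
                    A           X
  I        4.8057e-04       1.304
  C        4.4105e-04   -0.001323
  E        9.2162e-04       1.302
  solve Keq expr → x = -4.4105e-04; check Q = 2396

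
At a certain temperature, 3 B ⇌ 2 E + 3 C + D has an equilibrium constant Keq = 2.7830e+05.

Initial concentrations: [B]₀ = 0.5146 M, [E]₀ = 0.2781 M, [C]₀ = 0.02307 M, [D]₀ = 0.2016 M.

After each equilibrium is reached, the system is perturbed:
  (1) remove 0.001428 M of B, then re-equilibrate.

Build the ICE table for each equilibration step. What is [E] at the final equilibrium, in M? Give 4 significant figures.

[E]_eq = 0.6174 M

Q₀ = 1.4048e-06 vs Keq = 2.7830e+05 ⇒ Q<K, forward
Step 1:
                  B         E         C         D
  Initial    0.5146    0.2781   0.02307    0.2016
  Change    -0.5103    0.3402    0.5103    0.1701
  Equil    0.004264    0.6183    0.5334    0.3717
  solve Keq expr → x = 0.1701; check Q = 2.7830e+05
Then remove 0.001428 M of B.
Step 2:
                  B         E         C         D
  Initial  0.002836    0.6183    0.5334    0.3717
  Change   0.001411 -9.4041e-04 -0.001411 -4.7021e-04
  Equil    0.004246    0.6174     0.532    0.3712
  solve Keq expr → x = -4.7021e-04; check Q = 2.7830e+05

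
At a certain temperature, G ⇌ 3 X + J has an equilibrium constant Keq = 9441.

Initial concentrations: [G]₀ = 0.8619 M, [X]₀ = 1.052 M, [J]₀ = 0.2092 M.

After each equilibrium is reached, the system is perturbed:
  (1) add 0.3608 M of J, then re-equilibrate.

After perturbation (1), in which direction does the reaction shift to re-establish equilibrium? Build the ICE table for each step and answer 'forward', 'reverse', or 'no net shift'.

Q₀ = 0.2826 vs Keq = 9441 ⇒ Q<K, forward
Step 1:
                  G         X         J
  init       0.8619     1.052    0.2092
  Δ         -0.8565      2.57    0.8565
  eq       0.005362     3.622     1.066
  solve Keq expr → x = 0.8565; check Q = 9441
Then add 0.3608 M of J.
Step 2:
                  G         X         J
  init     0.005362     3.622     1.427
  Δ        0.001775 -0.005324 -0.001775
  eq       0.007137     3.616     1.425
  solve Keq expr → x = -0.001775; check Q = 9441

Direction: reverse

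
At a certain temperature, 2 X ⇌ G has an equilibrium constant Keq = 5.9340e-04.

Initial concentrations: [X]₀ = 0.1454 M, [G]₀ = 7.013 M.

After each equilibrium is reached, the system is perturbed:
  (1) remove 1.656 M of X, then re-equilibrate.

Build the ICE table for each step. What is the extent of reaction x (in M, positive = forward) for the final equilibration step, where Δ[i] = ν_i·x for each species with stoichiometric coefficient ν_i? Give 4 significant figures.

Q₀ = 331.7 vs Keq = 5.9340e-04 ⇒ Q>K, reverse
Step 1:
                  X         G
  Initial    0.1454     7.013
  Change       13.8    -6.898
  Equil       13.94    0.1153
  solve Keq expr → x = -6.898; check Q = 5.9340e-04
Then remove 1.656 M of X.
Step 2:
                  X         G
  Initial     12.28    0.1153
  Change    0.05008  -0.02504
  Equil       12.33   0.09028
  solve Keq expr → x = -0.02504; check Q = 5.9340e-04

x = -0.02504 M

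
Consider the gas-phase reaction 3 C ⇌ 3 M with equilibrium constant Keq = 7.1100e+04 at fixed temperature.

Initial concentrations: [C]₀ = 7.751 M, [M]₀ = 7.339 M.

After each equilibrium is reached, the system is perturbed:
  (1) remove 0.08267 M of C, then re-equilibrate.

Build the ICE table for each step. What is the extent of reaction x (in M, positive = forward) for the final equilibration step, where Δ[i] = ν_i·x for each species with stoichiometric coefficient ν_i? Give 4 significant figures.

x = -0.02691 M

Q₀ = 0.8489 vs Keq = 7.1100e+04 ⇒ Q<K, forward
Step 1:
                   C          M
  init         7.751      7.339
  Δ           -7.395      7.395
  eq          0.3557      14.73
  solve Keq expr → x = 2.465; check Q = 7.1100e+04
Then remove 0.08267 M of C.
Step 2:
                   C          M
  init         0.273      14.73
  Δ          0.08072   -0.08072
  eq          0.3537      14.65
  solve Keq expr → x = -0.02691; check Q = 7.1100e+04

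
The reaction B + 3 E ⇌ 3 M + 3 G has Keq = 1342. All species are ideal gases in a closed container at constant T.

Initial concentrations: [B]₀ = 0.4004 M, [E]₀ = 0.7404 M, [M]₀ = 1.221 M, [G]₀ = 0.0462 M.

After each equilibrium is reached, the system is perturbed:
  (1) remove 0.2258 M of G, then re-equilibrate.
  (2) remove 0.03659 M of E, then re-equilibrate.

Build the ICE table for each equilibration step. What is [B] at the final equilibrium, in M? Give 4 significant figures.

Q₀ = 0.001105 vs Keq = 1342 ⇒ Q<K, forward
Step 1:
                   B          E          M          G
  I           0.4004     0.7404      1.221     0.0462
  C          -0.1905    -0.5715     0.5715     0.5715
  E           0.2099     0.1689      1.792     0.6177
  solve Keq expr → x = 0.1905; check Q = 1342
Then remove 0.2258 M of G.
Step 2:
                   B          E          M          G
  I           0.2099     0.1689      1.792     0.3919
  C         -0.01462   -0.04386    0.04386    0.04386
  E           0.1953      0.125      1.836     0.4358
  solve Keq expr → x = 0.01462; check Q = 1342
Then remove 0.03659 M of E.
Step 3:
                   B          E          M          G
  I           0.1953    0.08845      1.836     0.4358
  C         0.008619    0.02586   -0.02586   -0.02586
  E           0.2039     0.1143       1.81     0.4099
  solve Keq expr → x = -0.008619; check Q = 1342

[B]_eq = 0.2039 M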